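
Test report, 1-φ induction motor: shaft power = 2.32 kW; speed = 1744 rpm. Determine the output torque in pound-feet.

ω = 2π × 1744/60 = 182.6 rad/s
τ = P/ω = 2320/182.6 = 12.71 N·m
In lb·ft: 12.71/1.356 = 9.37 lb·ft

9.37 lb·ft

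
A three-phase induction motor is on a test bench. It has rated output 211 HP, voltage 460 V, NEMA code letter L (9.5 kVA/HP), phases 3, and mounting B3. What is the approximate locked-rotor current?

S_LR = 9.5 × 211 = 2004.5 kVA
I_LR = S_LR/(√3·V_L) = 2004500/(1.732×460) = 2520 A

2520 A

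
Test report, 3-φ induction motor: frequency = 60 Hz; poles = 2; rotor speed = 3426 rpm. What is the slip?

4.8 %

n_s = 120f/p = 120×60/2 = 3600 rpm
s = (n_s − n)/n_s = (3600 − 3426)/3600 = 0.0483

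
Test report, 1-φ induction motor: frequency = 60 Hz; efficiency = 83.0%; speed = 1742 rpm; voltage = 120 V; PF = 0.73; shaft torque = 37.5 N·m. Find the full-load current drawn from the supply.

ω = 2π×1742/60 = 182.4 rad/s; P_out = τω = 37.5 × 182.4 = 6840 W
P_in = P_out / η = 6840 / 0.830 = 8241 W
I = P_in / (V·cosφ) = 8241 / (120 × 0.73) = 94.1 A

94.1 A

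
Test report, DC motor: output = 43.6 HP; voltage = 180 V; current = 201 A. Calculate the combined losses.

3650 W

P_in = V·I = 180×201 = 36180 W
P_out = 43.6×746 = 32526 W
Losses = P_in − P_out = 36180 − 32526 = 3654 W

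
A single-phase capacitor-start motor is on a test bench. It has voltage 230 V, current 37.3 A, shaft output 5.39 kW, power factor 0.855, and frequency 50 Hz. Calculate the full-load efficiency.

73.5 %

P_out = 5.39 kW = 5390 W
P_in = V·I·cosφ = 230 × 37.3 × 0.855 = 7335 W
η = P_out / P_in = 5390 / 7335 = 0.735 = 73.5%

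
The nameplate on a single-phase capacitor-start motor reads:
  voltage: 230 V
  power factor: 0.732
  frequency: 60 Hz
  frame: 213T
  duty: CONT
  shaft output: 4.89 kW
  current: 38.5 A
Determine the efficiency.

P_out = 4.89 kW = 4890 W
P_in = V·I·cosφ = 230 × 38.5 × 0.732 = 6482 W
η = P_out / P_in = 4890 / 6482 = 0.754 = 75.4%

75.4 %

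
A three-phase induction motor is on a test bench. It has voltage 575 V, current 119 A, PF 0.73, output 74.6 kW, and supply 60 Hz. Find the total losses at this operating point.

P_in = √3·V·I·cosφ = 1.732×575×119×0.73 = 86514 W
P_out = 74600 W
Losses = P_in − P_out = 86514 − 74600 = 11914 W

11900 W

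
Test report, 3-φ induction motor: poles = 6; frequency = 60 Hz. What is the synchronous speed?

1200 rpm

n_s = 120f/p = 120×60/6 = 1200 rpm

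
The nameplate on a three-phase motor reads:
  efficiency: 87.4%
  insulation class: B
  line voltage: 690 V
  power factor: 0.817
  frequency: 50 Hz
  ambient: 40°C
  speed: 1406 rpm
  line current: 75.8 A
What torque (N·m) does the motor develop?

439 N·m

P_in = √3·V·I·cosφ = 1.732 × 690 × 75.8 × 0.817 = 74010 W
P_out = η·P_in = 0.874 × 74010 = 64685 W
n = 1406 rpm
ω = 2π×1406/60 = 147.2 rad/s
τ = P_out/ω = 64685/147.2 = 439 N·m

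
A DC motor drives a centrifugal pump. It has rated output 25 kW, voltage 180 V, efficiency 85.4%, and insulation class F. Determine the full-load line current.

P_out = 25 kW = 25000 W
P_in = P_out / η = 25000 / 0.854 = 29274 W
I = P_in / V = 29274 / 180 = 163 A

163 A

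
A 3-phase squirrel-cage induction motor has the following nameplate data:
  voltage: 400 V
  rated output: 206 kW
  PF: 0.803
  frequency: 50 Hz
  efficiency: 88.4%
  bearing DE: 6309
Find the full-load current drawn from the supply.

419 A

P_out = 206 kW = 206000 W
P_in = P_out / η = 206000 / 0.884 = 233032 W
I_L = P_in / (√3·V_L·cosφ) = 233032 / (1.732 × 400 × 0.803) = 419 A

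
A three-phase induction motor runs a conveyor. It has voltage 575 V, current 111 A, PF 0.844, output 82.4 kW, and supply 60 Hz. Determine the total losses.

10.9 kW

P_in = √3·V·I·cosφ = 1.732×575×111×0.844 = 93300 W
P_out = 82400 W
Losses = P_in − P_out = 93300 − 82400 = 10900 W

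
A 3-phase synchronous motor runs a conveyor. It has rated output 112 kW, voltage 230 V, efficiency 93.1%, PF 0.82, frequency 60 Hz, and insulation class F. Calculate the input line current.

368 A

P_out = 112 kW = 112000 W
P_in = P_out / η = 112000 / 0.931 = 120301 W
I_L = P_in / (√3·V_L·cosφ) = 120301 / (1.732 × 230 × 0.82) = 368 A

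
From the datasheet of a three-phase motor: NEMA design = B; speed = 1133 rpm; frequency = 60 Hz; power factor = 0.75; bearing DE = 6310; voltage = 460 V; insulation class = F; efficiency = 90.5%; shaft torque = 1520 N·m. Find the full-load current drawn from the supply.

ω = 2π×1133/60 = 118.6 rad/s; P_out = τω = 1520 × 118.6 = 180272 W
P_in = P_out / η = 180272 / 0.905 = 199196 W
I_L = P_in / (√3·V_L·cosφ) = 199196 / (1.732 × 460 × 0.75) = 333 A

333 A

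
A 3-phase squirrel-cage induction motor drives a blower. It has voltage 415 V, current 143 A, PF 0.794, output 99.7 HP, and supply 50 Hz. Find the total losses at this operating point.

P_in = √3·V·I·cosφ = 1.732×415×143×0.794 = 81612 W
P_out = 99.7×746 = 74376 W
Losses = P_in − P_out = 81612 − 74376 = 7236 W

7.24 kW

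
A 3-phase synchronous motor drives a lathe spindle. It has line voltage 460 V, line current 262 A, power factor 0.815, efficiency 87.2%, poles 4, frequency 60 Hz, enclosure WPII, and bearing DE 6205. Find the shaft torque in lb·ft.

P_in = √3·V·I·cosφ = 1.732 × 460 × 262 × 0.815 = 170124 W
P_out = η·P_in = 0.872 × 170124 = 148348 W
n = n_s = 120×60/4 = 1800 rpm (synchronous)
ω = 2π×1800/60 = 188.5 rad/s
τ = P_out/ω = 148348/188.5 = 787 N·m
In lb·ft: 787/1.356 = 580 lb·ft

580 lb·ft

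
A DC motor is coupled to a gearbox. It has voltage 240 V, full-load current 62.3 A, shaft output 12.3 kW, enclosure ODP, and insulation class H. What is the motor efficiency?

P_out = 12.3 kW = 12300 W
P_in = V·I = 240 × 62.3 = 14952 W
η = P_out / P_in = 12300 / 14952 = 0.823 = 82.3%

82.3 %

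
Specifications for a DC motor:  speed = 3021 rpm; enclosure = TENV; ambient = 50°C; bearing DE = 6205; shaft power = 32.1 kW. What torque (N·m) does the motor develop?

ω = 2π × 3021/60 = 316.4 rad/s
τ = P/ω = 32100/316.4 = 101 N·m

101 N·m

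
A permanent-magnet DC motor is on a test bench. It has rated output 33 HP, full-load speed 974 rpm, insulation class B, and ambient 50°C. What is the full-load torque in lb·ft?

P_out = 33 × 746 = 24618 W
ω = 2π × 974/60 = 102 rad/s
τ = P_out/ω = 24618/102 = 241.4 N·m
In lb·ft: 241.4/1.356 = 178 lb·ft

178 lb·ft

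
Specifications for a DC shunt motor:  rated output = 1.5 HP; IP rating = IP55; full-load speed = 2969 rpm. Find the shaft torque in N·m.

P_out = 1.5 × 746 = 1119 W
ω = 2π × 2969/60 = 310.9 rad/s
τ = P_out/ω = 1119/310.9 = 3.6 N·m

3.6 N·m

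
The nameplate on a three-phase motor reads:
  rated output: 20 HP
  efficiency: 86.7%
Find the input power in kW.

P_out = 20 × 746 = 14920 W
P_in = P_out/η = 14920/0.867 = 17209 W = 17.2 kW

17.2 kW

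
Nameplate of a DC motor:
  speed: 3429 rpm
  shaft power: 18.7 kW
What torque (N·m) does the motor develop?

52.1 N·m

ω = 2π × 3429/60 = 359.1 rad/s
τ = P/ω = 18700/359.1 = 52.1 N·m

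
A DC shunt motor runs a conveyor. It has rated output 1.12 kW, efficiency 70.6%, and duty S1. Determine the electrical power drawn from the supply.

1.59 kW

P_out = 1120 W
P_in = P_out/η = 1120/0.706 = 1586 W = 1.59 kW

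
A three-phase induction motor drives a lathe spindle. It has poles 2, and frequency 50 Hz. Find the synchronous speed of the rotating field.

n_s = 120f/p = 120×50/2 = 3000 rpm

3000 rpm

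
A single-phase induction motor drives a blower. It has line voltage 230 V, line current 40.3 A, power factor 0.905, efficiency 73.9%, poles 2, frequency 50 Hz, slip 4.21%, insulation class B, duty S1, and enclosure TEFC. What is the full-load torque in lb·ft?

P_in = V·I·cosφ = 230 × 40.3 × 0.905 = 8388 W
P_out = η·P_in = 0.739 × 8388 = 6199 W
n_s = 120×50/2 = 3000 rpm; n = 3000×(1−0.0421) = 2874 rpm
ω = 2π×2874/60 = 301 rad/s
τ = P_out/ω = 6199/301 = 20.59 N·m
In lb·ft: 20.59/1.356 = 15.2 lb·ft

15.2 lb·ft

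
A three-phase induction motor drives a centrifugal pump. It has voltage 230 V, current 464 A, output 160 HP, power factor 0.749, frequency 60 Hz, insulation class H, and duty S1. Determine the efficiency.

P_out = 160 × 746 = 119360 W
P_in = √3·V_L·I_L·cosφ = 1.732 × 230 × 464 × 0.749 = 138444 W
η = P_out / P_in = 119360 / 138444 = 0.862 = 86.2%

86.2 %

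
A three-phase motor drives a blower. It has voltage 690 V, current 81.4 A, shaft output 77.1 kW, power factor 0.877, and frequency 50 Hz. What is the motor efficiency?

90.4 %

P_out = 77.1 kW = 77100 W
P_in = √3·V_L·I_L·cosφ = 1.732 × 690 × 81.4 × 0.877 = 85314 W
η = P_out / P_in = 77100 / 85314 = 0.904 = 90.4%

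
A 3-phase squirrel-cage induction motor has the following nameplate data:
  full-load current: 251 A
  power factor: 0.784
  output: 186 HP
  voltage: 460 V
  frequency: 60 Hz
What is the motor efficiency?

P_out = 186 × 746 = 138756 W
P_in = √3·V_L·I_L·cosφ = 1.732 × 460 × 251 × 0.784 = 156782 W
η = P_out / P_in = 138756 / 156782 = 0.885 = 88.5%

88.5 %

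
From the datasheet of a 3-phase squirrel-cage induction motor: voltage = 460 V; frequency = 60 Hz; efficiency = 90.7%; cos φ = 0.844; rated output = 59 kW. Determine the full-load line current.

96.7 A

P_out = 59 kW = 59000 W
P_in = P_out / η = 59000 / 0.907 = 65050 W
I_L = P_in / (√3·V_L·cosφ) = 65050 / (1.732 × 460 × 0.844) = 96.7 A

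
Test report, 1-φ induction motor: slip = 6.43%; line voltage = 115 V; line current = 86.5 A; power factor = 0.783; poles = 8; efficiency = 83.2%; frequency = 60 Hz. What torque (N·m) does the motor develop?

73.5 N·m

P_in = V·I·cosφ = 115 × 86.5 × 0.783 = 7789 W
P_out = η·P_in = 0.832 × 7789 = 6480 W
n_s = 120×60/8 = 900 rpm; n = 900×(1−0.0643) = 842 rpm
ω = 2π×842/60 = 88.17 rad/s
τ = P_out/ω = 6480/88.17 = 73.5 N·m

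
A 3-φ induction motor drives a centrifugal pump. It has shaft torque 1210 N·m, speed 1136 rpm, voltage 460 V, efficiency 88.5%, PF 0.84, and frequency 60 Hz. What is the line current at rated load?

243 A

ω = 2π×1136/60 = 119 rad/s; P_out = τω = 1210 × 119 = 143990 W
P_in = P_out / η = 143990 / 0.885 = 162701 W
I_L = P_in / (√3·V_L·cosφ) = 162701 / (1.732 × 460 × 0.84) = 243 A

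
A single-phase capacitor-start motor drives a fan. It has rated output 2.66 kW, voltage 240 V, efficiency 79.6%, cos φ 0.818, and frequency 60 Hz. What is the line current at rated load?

P_out = 2.66 kW = 2660 W
P_in = P_out / η = 2660 / 0.796 = 3342 W
I = P_in / (V·cosφ) = 3342 / (240 × 0.818) = 17 A

17 A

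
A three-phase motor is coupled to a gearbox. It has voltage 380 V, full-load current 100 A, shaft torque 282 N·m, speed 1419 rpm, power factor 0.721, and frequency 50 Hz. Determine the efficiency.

88.3 %

ω = 2π × 1419/60 = 148.6 rad/s; P_out = τω = 282 × 148.6 = 41905 W
P_in = √3·V_L·I_L·cosφ = 1.732 × 380 × 100 × 0.721 = 47453 W
η = P_out / P_in = 41905 / 47453 = 0.883 = 88.3%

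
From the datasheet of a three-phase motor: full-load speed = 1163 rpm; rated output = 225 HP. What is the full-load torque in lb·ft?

P_out = 225 × 746 = 167850 W
ω = 2π × 1163/60 = 121.8 rad/s
τ = P_out/ω = 167850/121.8 = 1378 N·m
In lb·ft: 1378/1.356 = 1020 lb·ft

1020 lb·ft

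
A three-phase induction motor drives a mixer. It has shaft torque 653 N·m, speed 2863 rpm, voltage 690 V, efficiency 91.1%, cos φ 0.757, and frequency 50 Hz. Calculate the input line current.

ω = 2π×2863/60 = 299.8 rad/s; P_out = τω = 653 × 299.8 = 195769 W
P_in = P_out / η = 195769 / 0.911 = 214895 W
I_L = P_in / (√3·V_L·cosφ) = 214895 / (1.732 × 690 × 0.757) = 238 A

238 A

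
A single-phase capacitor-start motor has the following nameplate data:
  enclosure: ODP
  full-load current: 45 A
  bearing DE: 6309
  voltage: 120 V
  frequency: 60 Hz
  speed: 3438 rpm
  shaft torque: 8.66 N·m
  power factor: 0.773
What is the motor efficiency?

74.7 %

ω = 2π × 3438/60 = 360 rad/s; P_out = τω = 8.66 × 360 = 3118 W
P_in = V·I·cosφ = 120 × 45 × 0.773 = 4174 W
η = P_out / P_in = 3118 / 4174 = 0.747 = 74.7%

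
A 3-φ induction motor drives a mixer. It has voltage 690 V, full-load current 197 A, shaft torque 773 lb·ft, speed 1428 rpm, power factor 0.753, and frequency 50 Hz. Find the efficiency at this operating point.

88.4 %

τ = 773 lb·ft × 1.356 = 1048 N·m
ω = 2π × 1428/60 = 149.5 rad/s; P_out = τω = 1048 × 149.5 = 156676 W
P_in = √3·V_L·I_L·cosφ = 1.732 × 690 × 197 × 0.753 = 177279 W
η = P_out / P_in = 156676 / 177279 = 0.884 = 88.4%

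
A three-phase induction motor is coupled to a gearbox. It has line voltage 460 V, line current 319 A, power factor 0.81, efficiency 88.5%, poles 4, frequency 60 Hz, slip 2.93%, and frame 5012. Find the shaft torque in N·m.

996 N·m

P_in = √3·V·I·cosφ = 1.732 × 460 × 319 × 0.81 = 205864 W
P_out = η·P_in = 0.885 × 205864 = 182190 W
n_s = 120×60/4 = 1800 rpm; n = 1800×(1−0.0293) = 1747 rpm
ω = 2π×1747/60 = 182.9 rad/s
τ = P_out/ω = 182190/182.9 = 996 N·m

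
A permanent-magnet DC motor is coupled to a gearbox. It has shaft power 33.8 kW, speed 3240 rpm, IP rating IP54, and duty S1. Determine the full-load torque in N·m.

ω = 2π × 3240/60 = 339.3 rad/s
τ = P/ω = 33800/339.3 = 99.6 N·m

99.6 N·m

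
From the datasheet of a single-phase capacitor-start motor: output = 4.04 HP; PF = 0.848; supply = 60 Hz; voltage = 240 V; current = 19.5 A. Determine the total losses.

P_in = V·I·cosφ = 240×19.5×0.848 = 3969 W
P_out = 4.04×746 = 3014 W
Losses = P_in − P_out = 3969 − 3014 = 955 W

955 W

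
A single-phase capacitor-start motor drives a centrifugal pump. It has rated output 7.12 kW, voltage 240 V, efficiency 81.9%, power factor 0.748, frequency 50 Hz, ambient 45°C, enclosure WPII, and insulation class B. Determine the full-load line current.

P_out = 7.12 kW = 7120 W
P_in = P_out / η = 7120 / 0.819 = 8694 W
I = P_in / (V·cosφ) = 8694 / (240 × 0.748) = 48.4 A

48.4 A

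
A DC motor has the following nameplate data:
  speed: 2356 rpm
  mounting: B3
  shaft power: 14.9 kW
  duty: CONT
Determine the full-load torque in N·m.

60.4 N·m

ω = 2π × 2356/60 = 246.7 rad/s
τ = P/ω = 14900/246.7 = 60.4 N·m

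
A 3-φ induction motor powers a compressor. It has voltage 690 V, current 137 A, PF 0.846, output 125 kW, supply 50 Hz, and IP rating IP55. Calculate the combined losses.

13.5 kW

P_in = √3·V·I·cosφ = 1.732×690×137×0.846 = 138512 W
P_out = 125000 W
Losses = P_in − P_out = 138512 − 125000 = 13512 W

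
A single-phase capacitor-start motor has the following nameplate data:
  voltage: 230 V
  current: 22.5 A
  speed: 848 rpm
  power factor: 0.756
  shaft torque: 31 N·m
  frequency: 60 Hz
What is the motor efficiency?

70.4 %

ω = 2π × 848/60 = 88.8 rad/s; P_out = τω = 31 × 88.8 = 2753 W
P_in = V·I·cosφ = 230 × 22.5 × 0.756 = 3912 W
η = P_out / P_in = 2753 / 3912 = 0.704 = 70.4%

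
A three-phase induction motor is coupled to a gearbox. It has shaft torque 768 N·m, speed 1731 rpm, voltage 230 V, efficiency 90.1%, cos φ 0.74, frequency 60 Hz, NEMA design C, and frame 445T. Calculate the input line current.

ω = 2π×1731/60 = 181.3 rad/s; P_out = τω = 768 × 181.3 = 139238 W
P_in = P_out / η = 139238 / 0.901 = 154537 W
I_L = P_in / (√3·V_L·cosφ) = 154537 / (1.732 × 230 × 0.74) = 524 A

524 A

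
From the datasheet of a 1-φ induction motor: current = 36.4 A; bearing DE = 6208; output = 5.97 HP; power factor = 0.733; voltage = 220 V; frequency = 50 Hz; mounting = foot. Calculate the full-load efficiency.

75.9 %

P_out = 5.97 × 746 = 4454 W
P_in = V·I·cosφ = 220 × 36.4 × 0.733 = 5870 W
η = P_out / P_in = 4454 / 5870 = 0.759 = 75.9%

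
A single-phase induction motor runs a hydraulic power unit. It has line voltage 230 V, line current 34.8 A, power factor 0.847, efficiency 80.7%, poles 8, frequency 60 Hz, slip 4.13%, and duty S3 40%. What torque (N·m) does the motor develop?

60.5 N·m

P_in = V·I·cosφ = 230 × 34.8 × 0.847 = 6779 W
P_out = η·P_in = 0.807 × 6779 = 5471 W
n_s = 120×60/8 = 900 rpm; n = 900×(1−0.0413) = 863 rpm
ω = 2π×863/60 = 90.37 rad/s
τ = P_out/ω = 5471/90.37 = 60.5 N·m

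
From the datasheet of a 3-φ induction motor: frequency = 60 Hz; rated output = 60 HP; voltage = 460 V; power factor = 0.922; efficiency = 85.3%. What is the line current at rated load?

P_out = 60 × 746 = 44760 W
P_in = P_out / η = 44760 / 0.853 = 52474 W
I_L = P_in / (√3·V_L·cosφ) = 52474 / (1.732 × 460 × 0.922) = 71.4 A

71.4 A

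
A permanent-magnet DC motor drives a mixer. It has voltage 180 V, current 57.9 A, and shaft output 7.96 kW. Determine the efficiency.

P_out = 7.96 kW = 7960 W
P_in = V·I = 180 × 57.9 = 10422 W
η = P_out / P_in = 7960 / 10422 = 0.764 = 76.4%

76.4 %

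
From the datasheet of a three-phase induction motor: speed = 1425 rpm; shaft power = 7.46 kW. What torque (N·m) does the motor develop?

ω = 2π × 1425/60 = 149.2 rad/s
τ = P/ω = 7460/149.2 = 50 N·m

50 N·m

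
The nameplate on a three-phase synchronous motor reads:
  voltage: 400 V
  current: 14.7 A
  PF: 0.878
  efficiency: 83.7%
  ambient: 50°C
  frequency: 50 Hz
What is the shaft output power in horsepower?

10 HP

P_in = √3·V·I·cosφ = 1.732 × 400 × 14.7 × 0.878 = 8942 W
P_out = η·P_in = 0.837 × 8942 = 7484 W
= 7484/746 = 10 HP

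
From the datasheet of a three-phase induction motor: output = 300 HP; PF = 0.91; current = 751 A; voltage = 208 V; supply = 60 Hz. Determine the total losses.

P_in = √3·V·I·cosφ = 1.732×208×751×0.91 = 246203 W
P_out = 300×746 = 223800 W
Losses = P_in − P_out = 246203 − 223800 = 22403 W

22.4 kW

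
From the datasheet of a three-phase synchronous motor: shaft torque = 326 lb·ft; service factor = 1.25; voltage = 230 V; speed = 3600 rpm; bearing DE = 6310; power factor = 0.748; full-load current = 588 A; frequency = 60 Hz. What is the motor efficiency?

τ = 326 lb·ft × 1.356 = 442.1 N·m
ω = 2π × 3600/60 = 377 rad/s; P_out = τω = 442.1 × 377 = 166672 W
P_in = √3·V_L·I_L·cosφ = 1.732 × 230 × 588 × 0.748 = 175208 W
η = P_out / P_in = 166672 / 175208 = 0.951 = 95.1%

95.1 %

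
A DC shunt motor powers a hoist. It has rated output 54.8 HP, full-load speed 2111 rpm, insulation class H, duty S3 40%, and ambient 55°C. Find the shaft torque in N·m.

185 N·m

P_out = 54.8 × 746 = 40881 W
ω = 2π × 2111/60 = 221.1 rad/s
τ = P_out/ω = 40881/221.1 = 185 N·m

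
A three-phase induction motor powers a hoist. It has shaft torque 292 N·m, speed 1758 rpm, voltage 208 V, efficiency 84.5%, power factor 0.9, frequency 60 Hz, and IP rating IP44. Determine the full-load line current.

ω = 2π×1758/60 = 184.1 rad/s; P_out = τω = 292 × 184.1 = 53757 W
P_in = P_out / η = 53757 / 0.845 = 63618 W
I_L = P_in / (√3·V_L·cosφ) = 63618 / (1.732 × 208 × 0.9) = 196 A

196 A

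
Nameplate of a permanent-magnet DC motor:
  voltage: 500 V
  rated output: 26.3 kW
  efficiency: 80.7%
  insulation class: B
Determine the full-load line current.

65.2 A

P_out = 26.3 kW = 26300 W
P_in = P_out / η = 26300 / 0.807 = 32590 W
I = P_in / V = 32590 / 500 = 65.2 A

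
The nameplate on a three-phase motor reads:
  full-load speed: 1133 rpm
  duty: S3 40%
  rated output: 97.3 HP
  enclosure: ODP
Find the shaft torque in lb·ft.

451 lb·ft

P_out = 97.3 × 746 = 72586 W
ω = 2π × 1133/60 = 118.6 rad/s
τ = P_out/ω = 72586/118.6 = 612 N·m
In lb·ft: 612/1.356 = 451 lb·ft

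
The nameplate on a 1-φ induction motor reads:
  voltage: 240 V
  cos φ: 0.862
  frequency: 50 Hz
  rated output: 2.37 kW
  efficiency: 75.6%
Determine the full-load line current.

15.2 A

P_out = 2.37 kW = 2370 W
P_in = P_out / η = 2370 / 0.756 = 3135 W
I = P_in / (V·cosφ) = 3135 / (240 × 0.862) = 15.2 A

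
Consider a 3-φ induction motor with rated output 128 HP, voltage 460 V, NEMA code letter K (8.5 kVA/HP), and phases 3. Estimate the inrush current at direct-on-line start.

1370 A

S_LR = 8.5 × 128 = 1088 kVA
I_LR = S_LR/(√3·V_L) = 1088000/(1.732×460) = 1370 A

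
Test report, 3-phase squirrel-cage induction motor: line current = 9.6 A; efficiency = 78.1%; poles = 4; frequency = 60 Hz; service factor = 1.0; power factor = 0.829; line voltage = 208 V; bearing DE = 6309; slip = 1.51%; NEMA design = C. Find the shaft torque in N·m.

12.1 N·m

P_in = √3·V·I·cosφ = 1.732 × 208 × 9.6 × 0.829 = 2867 W
P_out = η·P_in = 0.781 × 2867 = 2239 W
n_s = 120×60/4 = 1800 rpm; n = 1800×(1−0.0151) = 1773 rpm
ω = 2π×1773/60 = 185.7 rad/s
τ = P_out/ω = 2239/185.7 = 12.1 N·m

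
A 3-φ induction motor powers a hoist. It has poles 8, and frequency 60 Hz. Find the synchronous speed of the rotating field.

900 rpm

n_s = 120f/p = 120×60/8 = 900 rpm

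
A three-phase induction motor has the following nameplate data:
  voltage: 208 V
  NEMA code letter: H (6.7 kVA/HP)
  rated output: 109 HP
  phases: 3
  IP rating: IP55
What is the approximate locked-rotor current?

2030 A

S_LR = 6.7 × 109 = 730.3 kVA
I_LR = S_LR/(√3·V_L) = 730300/(1.732×208) = 2030 A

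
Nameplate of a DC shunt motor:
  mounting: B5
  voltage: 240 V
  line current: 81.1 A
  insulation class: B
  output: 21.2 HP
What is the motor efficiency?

81.3 %

P_out = 21.2 × 746 = 15815 W
P_in = V·I = 240 × 81.1 = 19464 W
η = P_out / P_in = 15815 / 19464 = 0.813 = 81.3%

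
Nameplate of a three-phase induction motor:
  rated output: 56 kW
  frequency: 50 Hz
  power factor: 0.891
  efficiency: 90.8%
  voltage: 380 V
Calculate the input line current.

105 A

P_out = 56 kW = 56000 W
P_in = P_out / η = 56000 / 0.908 = 61674 W
I_L = P_in / (√3·V_L·cosφ) = 61674 / (1.732 × 380 × 0.891) = 105 A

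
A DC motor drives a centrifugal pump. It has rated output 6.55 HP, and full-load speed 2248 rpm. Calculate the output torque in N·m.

20.8 N·m

P_out = 6.55 × 746 = 4886 W
ω = 2π × 2248/60 = 235.4 rad/s
τ = P_out/ω = 4886/235.4 = 20.8 N·m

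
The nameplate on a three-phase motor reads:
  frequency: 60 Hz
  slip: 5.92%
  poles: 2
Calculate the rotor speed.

3387 rpm

n_s = 120f/p = 120×60/2 = 3600 rpm
n = n_s(1 − s) = 3600 × (1 − 0.0592) = 3387 rpm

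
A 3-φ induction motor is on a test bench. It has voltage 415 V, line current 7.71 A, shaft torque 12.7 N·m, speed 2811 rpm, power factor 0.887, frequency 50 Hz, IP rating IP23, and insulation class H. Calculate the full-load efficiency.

76.1 %

ω = 2π × 2811/60 = 294.4 rad/s; P_out = τω = 12.7 × 294.4 = 3739 W
P_in = √3·V_L·I_L·cosφ = 1.732 × 415 × 7.71 × 0.887 = 4916 W
η = P_out / P_in = 3739 / 4916 = 0.761 = 76.1%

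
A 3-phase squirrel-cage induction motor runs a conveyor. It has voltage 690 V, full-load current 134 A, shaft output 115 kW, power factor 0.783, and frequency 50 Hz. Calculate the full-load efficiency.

91.7 %

P_out = 115 kW = 115000 W
P_in = √3·V_L·I_L·cosφ = 1.732 × 690 × 134 × 0.783 = 125390 W
η = P_out / P_in = 115000 / 125390 = 0.917 = 91.7%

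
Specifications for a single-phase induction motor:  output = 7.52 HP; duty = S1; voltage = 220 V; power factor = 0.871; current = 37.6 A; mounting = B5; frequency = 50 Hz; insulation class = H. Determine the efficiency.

77.9 %

P_out = 7.52 × 746 = 5610 W
P_in = V·I·cosφ = 220 × 37.6 × 0.871 = 7205 W
η = P_out / P_in = 5610 / 7205 = 0.779 = 77.9%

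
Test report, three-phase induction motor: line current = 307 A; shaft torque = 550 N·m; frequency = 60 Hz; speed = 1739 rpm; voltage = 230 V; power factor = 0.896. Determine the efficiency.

91.4 %

ω = 2π × 1739/60 = 182.1 rad/s; P_out = τω = 550 × 182.1 = 100155 W
P_in = √3·V_L·I_L·cosφ = 1.732 × 230 × 307 × 0.896 = 109578 W
η = P_out / P_in = 100155 / 109578 = 0.914 = 91.4%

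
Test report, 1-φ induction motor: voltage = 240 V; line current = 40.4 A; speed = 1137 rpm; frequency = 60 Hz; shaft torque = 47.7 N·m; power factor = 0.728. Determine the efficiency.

ω = 2π × 1137/60 = 119.1 rad/s; P_out = τω = 47.7 × 119.1 = 5681 W
P_in = V·I·cosφ = 240 × 40.4 × 0.728 = 7059 W
η = P_out / P_in = 5681 / 7059 = 0.805 = 80.5%

80.5 %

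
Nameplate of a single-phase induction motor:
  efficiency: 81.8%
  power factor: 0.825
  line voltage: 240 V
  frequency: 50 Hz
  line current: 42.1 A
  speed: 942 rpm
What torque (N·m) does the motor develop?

P_in = V·I·cosφ = 240 × 42.1 × 0.825 = 8336 W
P_out = η·P_in = 0.818 × 8336 = 6819 W
n = 942 rpm
ω = 2π×942/60 = 98.65 rad/s
τ = P_out/ω = 6819/98.65 = 69.1 N·m

69.1 N·m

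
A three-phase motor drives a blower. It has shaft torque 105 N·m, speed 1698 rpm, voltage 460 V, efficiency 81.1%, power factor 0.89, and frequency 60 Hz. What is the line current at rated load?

ω = 2π×1698/60 = 177.8 rad/s; P_out = τω = 105 × 177.8 = 18669 W
P_in = P_out / η = 18669 / 0.811 = 23020 W
I_L = P_in / (√3·V_L·cosφ) = 23020 / (1.732 × 460 × 0.89) = 32.5 A

32.5 A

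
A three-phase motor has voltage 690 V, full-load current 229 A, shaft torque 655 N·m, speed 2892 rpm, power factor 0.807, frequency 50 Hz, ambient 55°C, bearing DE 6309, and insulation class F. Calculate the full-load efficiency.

89.8 %

ω = 2π × 2892/60 = 302.8 rad/s; P_out = τω = 655 × 302.8 = 198334 W
P_in = √3·V_L·I_L·cosφ = 1.732 × 690 × 229 × 0.807 = 220854 W
η = P_out / P_in = 198334 / 220854 = 0.898 = 89.8%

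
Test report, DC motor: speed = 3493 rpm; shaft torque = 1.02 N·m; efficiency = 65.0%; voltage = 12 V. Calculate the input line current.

ω = 2π×3493/60 = 365.8 rad/s; P_out = τω = 1.02 × 365.8 = 373 W
P_in = P_out / η = 373 / 0.650 = 574 W
I = P_in / V = 574 / 12 = 47.8 A

47.8 A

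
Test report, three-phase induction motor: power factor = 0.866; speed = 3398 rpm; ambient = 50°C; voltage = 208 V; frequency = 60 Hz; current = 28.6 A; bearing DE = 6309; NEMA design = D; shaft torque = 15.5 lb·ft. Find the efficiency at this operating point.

83.8 %

τ = 15.5 lb·ft × 1.356 = 21.02 N·m
ω = 2π × 3398/60 = 355.8 rad/s; P_out = τω = 21.02 × 355.8 = 7479 W
P_in = √3·V_L·I_L·cosφ = 1.732 × 208 × 28.6 × 0.866 = 8923 W
η = P_out / P_in = 7479 / 8923 = 0.838 = 83.8%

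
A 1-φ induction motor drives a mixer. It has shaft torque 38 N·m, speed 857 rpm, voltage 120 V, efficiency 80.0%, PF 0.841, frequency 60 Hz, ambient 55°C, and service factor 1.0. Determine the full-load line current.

ω = 2π×857/60 = 89.74 rad/s; P_out = τω = 38 × 89.74 = 3410 W
P_in = P_out / η = 3410 / 0.800 = 4263 W
I = P_in / (V·cosφ) = 4263 / (120 × 0.841) = 42.2 A

42.2 A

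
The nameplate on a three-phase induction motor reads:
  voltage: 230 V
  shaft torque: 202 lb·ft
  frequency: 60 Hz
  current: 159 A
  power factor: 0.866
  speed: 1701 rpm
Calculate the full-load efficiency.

88.9 %

τ = 202 lb·ft × 1.356 = 273.9 N·m
ω = 2π × 1701/60 = 178.1 rad/s; P_out = τω = 273.9 × 178.1 = 48782 W
P_in = √3·V_L·I_L·cosφ = 1.732 × 230 × 159 × 0.866 = 54852 W
η = P_out / P_in = 48782 / 54852 = 0.889 = 88.9%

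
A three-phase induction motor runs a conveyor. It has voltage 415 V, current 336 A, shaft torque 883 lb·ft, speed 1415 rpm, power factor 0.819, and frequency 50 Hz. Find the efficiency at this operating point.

89.7 %

τ = 883 lb·ft × 1.356 = 1197 N·m
ω = 2π × 1415/60 = 148.2 rad/s; P_out = τω = 1197 × 148.2 = 177395 W
P_in = √3·V_L·I_L·cosφ = 1.732 × 415 × 336 × 0.819 = 197797 W
η = P_out / P_in = 177395 / 197797 = 0.897 = 89.7%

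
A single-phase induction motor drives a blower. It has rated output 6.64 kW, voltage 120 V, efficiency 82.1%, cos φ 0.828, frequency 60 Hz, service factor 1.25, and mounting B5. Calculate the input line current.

P_out = 6.64 kW = 6640 W
P_in = P_out / η = 6640 / 0.821 = 8088 W
I = P_in / (V·cosφ) = 8088 / (120 × 0.828) = 81.4 A

81.4 A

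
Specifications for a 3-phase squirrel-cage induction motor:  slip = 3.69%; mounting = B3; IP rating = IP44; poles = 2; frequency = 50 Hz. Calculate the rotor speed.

n_s = 120f/p = 120×50/2 = 3000 rpm
n = n_s(1 − s) = 3000 × (1 − 0.0369) = 2889 rpm

2889 rpm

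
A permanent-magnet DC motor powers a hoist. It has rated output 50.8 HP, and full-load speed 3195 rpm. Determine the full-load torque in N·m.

P_out = 50.8 × 746 = 37897 W
ω = 2π × 3195/60 = 334.6 rad/s
τ = P_out/ω = 37897/334.6 = 113 N·m

113 N·m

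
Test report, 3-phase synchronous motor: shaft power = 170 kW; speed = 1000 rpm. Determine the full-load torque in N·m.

1620 N·m

ω = 2π × 1000/60 = 104.7 rad/s
τ = P/ω = 170000/104.7 = 1620 N·m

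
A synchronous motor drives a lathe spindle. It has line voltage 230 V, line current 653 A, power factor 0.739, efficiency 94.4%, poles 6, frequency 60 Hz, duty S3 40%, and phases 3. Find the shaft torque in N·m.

P_in = √3·V·I·cosφ = 1.732 × 230 × 653 × 0.739 = 192235 W
P_out = η·P_in = 0.944 × 192235 = 181470 W
n = n_s = 120×60/6 = 1200 rpm (synchronous)
ω = 2π×1200/60 = 125.7 rad/s
τ = P_out/ω = 181470/125.7 = 1440 N·m

1440 N·m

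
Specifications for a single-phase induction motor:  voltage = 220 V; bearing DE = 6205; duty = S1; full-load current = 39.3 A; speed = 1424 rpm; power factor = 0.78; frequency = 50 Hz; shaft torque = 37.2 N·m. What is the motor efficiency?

ω = 2π × 1424/60 = 149.1 rad/s; P_out = τω = 37.2 × 149.1 = 5547 W
P_in = V·I·cosφ = 220 × 39.3 × 0.78 = 6744 W
η = P_out / P_in = 5547 / 6744 = 0.823 = 82.3%

82.3 %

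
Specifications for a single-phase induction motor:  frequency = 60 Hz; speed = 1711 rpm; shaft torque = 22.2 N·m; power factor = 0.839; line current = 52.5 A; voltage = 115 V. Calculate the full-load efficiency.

78.5 %

ω = 2π × 1711/60 = 179.2 rad/s; P_out = τω = 22.2 × 179.2 = 3978 W
P_in = V·I·cosφ = 115 × 52.5 × 0.839 = 5065 W
η = P_out / P_in = 3978 / 5065 = 0.785 = 78.5%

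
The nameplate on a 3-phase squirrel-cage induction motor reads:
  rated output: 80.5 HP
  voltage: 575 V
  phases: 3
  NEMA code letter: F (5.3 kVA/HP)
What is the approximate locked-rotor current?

428 A

S_LR = 5.3 × 80.5 = 426.65 kVA
I_LR = S_LR/(√3·V_L) = 426650/(1.732×575) = 428 A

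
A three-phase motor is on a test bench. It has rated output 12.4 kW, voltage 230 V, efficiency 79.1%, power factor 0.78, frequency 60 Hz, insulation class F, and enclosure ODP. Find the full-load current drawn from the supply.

P_out = 12.4 kW = 12400 W
P_in = P_out / η = 12400 / 0.791 = 15676 W
I_L = P_in / (√3·V_L·cosφ) = 15676 / (1.732 × 230 × 0.78) = 50.5 A

50.5 A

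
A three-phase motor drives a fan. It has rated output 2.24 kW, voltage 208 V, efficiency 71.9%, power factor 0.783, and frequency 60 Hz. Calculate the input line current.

11 A

P_out = 2.24 kW = 2240 W
P_in = P_out / η = 2240 / 0.719 = 3115 W
I_L = P_in / (√3·V_L·cosφ) = 3115 / (1.732 × 208 × 0.783) = 11 A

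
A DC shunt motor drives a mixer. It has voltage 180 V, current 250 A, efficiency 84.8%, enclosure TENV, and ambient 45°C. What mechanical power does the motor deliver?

38.2 kW

P_in = V·I = 180 × 250 = 45000 W
P_out = η·P_in = 0.848 × 45000 = 38160 W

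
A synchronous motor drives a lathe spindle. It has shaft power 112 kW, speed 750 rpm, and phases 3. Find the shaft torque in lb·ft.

ω = 2π × 750/60 = 78.54 rad/s
τ = P/ω = 112000/78.54 = 1426 N·m
In lb·ft: 1426/1.356 = 1050 lb·ft

1050 lb·ft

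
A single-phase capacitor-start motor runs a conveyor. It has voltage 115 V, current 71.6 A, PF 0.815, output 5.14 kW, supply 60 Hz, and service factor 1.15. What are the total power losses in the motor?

1570 W

P_in = V·I·cosφ = 115×71.6×0.815 = 6711 W
P_out = 5140 W
Losses = P_in − P_out = 6711 − 5140 = 1571 W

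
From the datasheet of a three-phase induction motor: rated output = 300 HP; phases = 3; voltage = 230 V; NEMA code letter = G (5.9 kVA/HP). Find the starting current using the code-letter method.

4440 A

S_LR = 5.9 × 300 = 1770 kVA
I_LR = S_LR/(√3·V_L) = 1770000/(1.732×230) = 4440 A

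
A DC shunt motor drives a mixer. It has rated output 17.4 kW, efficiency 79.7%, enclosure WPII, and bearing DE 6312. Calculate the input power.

21.8 kW

P_out = 17400 W
P_in = P_out/η = 17400/0.797 = 21832 W = 21.8 kW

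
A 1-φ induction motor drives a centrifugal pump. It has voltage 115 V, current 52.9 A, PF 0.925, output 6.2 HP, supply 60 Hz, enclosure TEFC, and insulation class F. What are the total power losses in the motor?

1 kW

P_in = V·I·cosφ = 115×52.9×0.925 = 5627 W
P_out = 6.2×746 = 4625 W
Losses = P_in − P_out = 5627 − 4625 = 1002 W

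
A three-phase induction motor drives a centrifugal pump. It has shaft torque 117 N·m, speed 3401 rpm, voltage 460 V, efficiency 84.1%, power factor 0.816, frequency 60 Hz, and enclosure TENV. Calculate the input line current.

76.2 A

ω = 2π×3401/60 = 356.2 rad/s; P_out = τω = 117 × 356.2 = 41675 W
P_in = P_out / η = 41675 / 0.841 = 49554 W
I_L = P_in / (√3·V_L·cosφ) = 49554 / (1.732 × 460 × 0.816) = 76.2 A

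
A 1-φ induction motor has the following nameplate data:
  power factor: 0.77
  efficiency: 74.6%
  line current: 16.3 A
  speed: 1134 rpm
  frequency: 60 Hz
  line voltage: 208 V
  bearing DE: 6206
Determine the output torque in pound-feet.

P_in = V·I·cosφ = 208 × 16.3 × 0.77 = 2611 W
P_out = η·P_in = 0.746 × 2611 = 1948 W
n = 1134 rpm
ω = 2π×1134/60 = 118.8 rad/s
τ = P_out/ω = 1948/118.8 = 16.4 N·m
In lb·ft: 16.4/1.356 = 12.1 lb·ft

12.1 lb·ft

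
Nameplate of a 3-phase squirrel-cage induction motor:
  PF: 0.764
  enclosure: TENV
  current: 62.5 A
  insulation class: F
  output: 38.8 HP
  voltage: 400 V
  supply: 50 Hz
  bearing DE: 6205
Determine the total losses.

P_in = √3·V·I·cosφ = 1.732×400×62.5×0.764 = 33081 W
P_out = 38.8×746 = 28945 W
Losses = P_in − P_out = 33081 − 28945 = 4136 W

4.14 kW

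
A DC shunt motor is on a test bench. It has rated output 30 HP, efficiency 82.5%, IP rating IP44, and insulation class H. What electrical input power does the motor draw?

27.1 kW

P_out = 30 × 746 = 22380 W
P_in = P_out/η = 22380/0.825 = 27127 W = 27.1 kW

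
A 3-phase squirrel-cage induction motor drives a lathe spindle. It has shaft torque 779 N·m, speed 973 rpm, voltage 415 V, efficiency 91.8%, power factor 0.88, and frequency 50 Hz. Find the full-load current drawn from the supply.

ω = 2π×973/60 = 101.9 rad/s; P_out = τω = 779 × 101.9 = 79380 W
P_in = P_out / η = 79380 / 0.918 = 86471 W
I_L = P_in / (√3·V_L·cosφ) = 86471 / (1.732 × 415 × 0.88) = 137 A

137 A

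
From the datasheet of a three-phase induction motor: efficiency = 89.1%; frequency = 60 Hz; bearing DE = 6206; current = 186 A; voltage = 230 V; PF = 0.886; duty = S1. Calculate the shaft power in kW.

P_in = √3·V·I·cosφ = 1.732 × 230 × 186 × 0.886 = 65648 W
P_out = η·P_in = 0.891 × 65648 = 58492 W

58.5 kW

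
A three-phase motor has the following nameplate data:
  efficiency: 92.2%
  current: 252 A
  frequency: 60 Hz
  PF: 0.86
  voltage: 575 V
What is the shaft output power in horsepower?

P_in = √3·V·I·cosφ = 1.732 × 575 × 252 × 0.86 = 215831 W
P_out = η·P_in = 0.922 × 215831 = 198996 W
= 198996/746 = 267 HP

267 HP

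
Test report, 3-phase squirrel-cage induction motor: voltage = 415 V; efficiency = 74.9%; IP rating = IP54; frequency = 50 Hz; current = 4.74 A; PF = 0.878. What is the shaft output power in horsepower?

3 HP

P_in = √3·V·I·cosφ = 1.732 × 415 × 4.74 × 0.878 = 2991 W
P_out = η·P_in = 0.749 × 2991 = 2240 W
= 2240/746 = 3 HP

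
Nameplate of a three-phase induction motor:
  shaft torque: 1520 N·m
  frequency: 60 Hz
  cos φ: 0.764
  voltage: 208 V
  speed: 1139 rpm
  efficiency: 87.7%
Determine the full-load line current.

ω = 2π×1139/60 = 119.3 rad/s; P_out = τω = 1520 × 119.3 = 181336 W
P_in = P_out / η = 181336 / 0.877 = 206769 W
I_L = P_in / (√3·V_L·cosφ) = 206769 / (1.732 × 208 × 0.764) = 751 A

751 A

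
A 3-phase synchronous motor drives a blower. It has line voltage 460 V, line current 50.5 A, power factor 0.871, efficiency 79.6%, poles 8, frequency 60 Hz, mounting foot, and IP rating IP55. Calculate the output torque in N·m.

296 N·m

P_in = √3·V·I·cosφ = 1.732 × 460 × 50.5 × 0.871 = 35044 W
P_out = η·P_in = 0.796 × 35044 = 27895 W
n = n_s = 120×60/8 = 900 rpm (synchronous)
ω = 2π×900/60 = 94.25 rad/s
τ = P_out/ω = 27895/94.25 = 296 N·m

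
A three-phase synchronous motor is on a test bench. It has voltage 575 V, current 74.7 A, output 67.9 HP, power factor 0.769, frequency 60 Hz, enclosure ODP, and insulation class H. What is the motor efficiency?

88.5 %

P_out = 67.9 × 746 = 50653 W
P_in = √3·V_L·I_L·cosφ = 1.732 × 575 × 74.7 × 0.769 = 57209 W
η = P_out / P_in = 50653 / 57209 = 0.885 = 88.5%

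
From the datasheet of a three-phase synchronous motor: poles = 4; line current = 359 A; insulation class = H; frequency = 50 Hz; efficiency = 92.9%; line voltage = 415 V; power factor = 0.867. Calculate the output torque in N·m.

P_in = √3·V·I·cosφ = 1.732 × 415 × 359 × 0.867 = 223722 W
P_out = η·P_in = 0.929 × 223722 = 207838 W
n = n_s = 120×50/4 = 1500 rpm (synchronous)
ω = 2π×1500/60 = 157.1 rad/s
τ = P_out/ω = 207838/157.1 = 1320 N·m

1320 N·m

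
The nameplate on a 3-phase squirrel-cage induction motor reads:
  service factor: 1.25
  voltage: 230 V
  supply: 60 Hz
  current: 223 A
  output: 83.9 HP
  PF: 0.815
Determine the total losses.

P_in = √3·V·I·cosφ = 1.732×230×223×0.815 = 72400 W
P_out = 83.9×746 = 62589 W
Losses = P_in − P_out = 72400 − 62589 = 9811 W

9810 W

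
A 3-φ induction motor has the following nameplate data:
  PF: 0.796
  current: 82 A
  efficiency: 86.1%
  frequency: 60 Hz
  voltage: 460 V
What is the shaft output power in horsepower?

P_in = √3·V·I·cosφ = 1.732 × 460 × 82 × 0.796 = 52004 W
P_out = η·P_in = 0.861 × 52004 = 44775 W
= 44775/746 = 60 HP

60 HP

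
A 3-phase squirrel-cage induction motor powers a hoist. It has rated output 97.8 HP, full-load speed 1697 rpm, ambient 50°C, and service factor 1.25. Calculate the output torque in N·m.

P_out = 97.8 × 746 = 72959 W
ω = 2π × 1697/60 = 177.7 rad/s
τ = P_out/ω = 72959/177.7 = 411 N·m

411 N·m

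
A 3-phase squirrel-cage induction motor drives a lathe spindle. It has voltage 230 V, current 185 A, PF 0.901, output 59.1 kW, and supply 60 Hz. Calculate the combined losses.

7300 W

P_in = √3·V·I·cosφ = 1.732×230×185×0.901 = 66401 W
P_out = 59100 W
Losses = P_in − P_out = 66401 − 59100 = 7301 W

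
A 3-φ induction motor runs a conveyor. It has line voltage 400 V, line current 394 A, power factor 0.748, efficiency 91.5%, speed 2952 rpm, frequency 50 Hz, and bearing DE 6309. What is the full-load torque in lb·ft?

P_in = √3·V·I·cosφ = 1.732 × 400 × 394 × 0.748 = 204176 W
P_out = η·P_in = 0.915 × 204176 = 186821 W
n = 2952 rpm
ω = 2π×2952/60 = 309.1 rad/s
τ = P_out/ω = 186821/309.1 = 604.4 N·m
In lb·ft: 604.4/1.356 = 446 lb·ft

446 lb·ft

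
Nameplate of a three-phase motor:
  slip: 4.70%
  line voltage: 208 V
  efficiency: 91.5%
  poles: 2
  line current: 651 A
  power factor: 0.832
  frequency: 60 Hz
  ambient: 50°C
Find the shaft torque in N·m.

P_in = √3·V·I·cosφ = 1.732 × 208 × 651 × 0.832 = 195126 W
P_out = η·P_in = 0.915 × 195126 = 178540 W
n_s = 120×60/2 = 3600 rpm; n = 3600×(1−0.047) = 3431 rpm
ω = 2π×3431/60 = 359.3 rad/s
τ = P_out/ω = 178540/359.3 = 497 N·m

497 N·m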